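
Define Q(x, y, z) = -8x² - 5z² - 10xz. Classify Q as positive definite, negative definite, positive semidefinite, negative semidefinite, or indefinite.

negative semidefinite

The symmetric matrix is A = [[-8, 0, -5], [0, 0, 0], [-5, 0, -5]].
Applying the same elementary operations to the rows and columns of A produces a congruent diagonal matrix with entries -8, 0, -15/8.
Counting signs: 2 negative, 1 zero.
Hence Q is negative semidefinite.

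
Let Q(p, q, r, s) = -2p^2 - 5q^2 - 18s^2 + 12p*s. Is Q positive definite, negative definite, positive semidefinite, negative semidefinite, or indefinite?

The associated matrix is A = [[-2, 0, 0, 6], [0, -5, 0, 0], [0, 0, 0, 0], [6, 0, 0, -18]].
Applying the same elementary operations to the rows and columns of A produces a congruent diagonal matrix with entries -2, -5, 0, 0.
That gives 2 negative, 2 zero pivots.
Hence Q is negative semidefinite.

negative semidefinite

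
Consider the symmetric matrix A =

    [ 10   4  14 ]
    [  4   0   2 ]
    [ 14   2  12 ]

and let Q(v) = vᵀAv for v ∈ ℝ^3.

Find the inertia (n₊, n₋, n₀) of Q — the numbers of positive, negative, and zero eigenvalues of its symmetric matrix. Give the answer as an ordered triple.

Applying the same elementary operations to the rows and columns of A produces a congruent diagonal matrix with entries 10, -8/5, 1/2.
So there are 2 positive, 1 negative pivots.

(2, 1, 0)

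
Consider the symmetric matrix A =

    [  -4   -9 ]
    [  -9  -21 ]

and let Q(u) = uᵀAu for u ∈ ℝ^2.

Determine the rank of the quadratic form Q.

2

An LDLᵀ factorisation of A has diagonal entries -4, -3/4.
So there are 2 negative pivots.
The rank is the number of nonzero pivots: 2.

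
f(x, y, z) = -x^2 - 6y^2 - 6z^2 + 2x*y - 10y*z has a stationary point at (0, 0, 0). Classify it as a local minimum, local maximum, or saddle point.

local maximum

The Hessian at the origin is H = [[-2, 2, 0], [2, -12, -10], [0, -10, -12]].
Row-reducing H symmetrically gives the diagonal entries -2, -10, -2.
Counting signs: 3 negative.
H is negative definite, so the origin is a strict local maximum.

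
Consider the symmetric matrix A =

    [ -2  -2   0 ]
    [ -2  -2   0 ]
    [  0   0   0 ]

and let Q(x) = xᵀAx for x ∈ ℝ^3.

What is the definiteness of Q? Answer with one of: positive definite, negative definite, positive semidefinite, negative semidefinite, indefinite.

Congruent diagonalization of A (simultaneous row and column reduction) yields pivots -2, 0, 0.
Counting signs: 1 negative, 2 zero.
Hence Q is negative semidefinite.

negative semidefinite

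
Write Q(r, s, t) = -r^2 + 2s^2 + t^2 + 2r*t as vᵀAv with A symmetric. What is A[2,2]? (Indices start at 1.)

The coefficient of s^2 in Q is 2, and that is exactly A[2,2].

2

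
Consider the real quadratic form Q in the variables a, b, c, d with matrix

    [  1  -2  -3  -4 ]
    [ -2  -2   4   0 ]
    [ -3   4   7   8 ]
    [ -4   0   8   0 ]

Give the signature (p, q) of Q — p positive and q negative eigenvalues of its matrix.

(1, 3)

Row-reducing A symmetrically gives the diagonal entries 1, -6, -4/3, -4.
That gives 1 positive, 3 negative pivots.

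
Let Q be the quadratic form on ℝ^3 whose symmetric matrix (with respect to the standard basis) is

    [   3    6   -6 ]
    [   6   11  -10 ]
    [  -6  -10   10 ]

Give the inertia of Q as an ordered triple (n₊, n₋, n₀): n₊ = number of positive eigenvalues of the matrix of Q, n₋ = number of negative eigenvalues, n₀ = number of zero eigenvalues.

(2, 1, 0)

Applying the same elementary operations to the rows and columns of A produces a congruent diagonal matrix with entries 3, -1, 2.
That gives 2 positive, 1 negative pivots.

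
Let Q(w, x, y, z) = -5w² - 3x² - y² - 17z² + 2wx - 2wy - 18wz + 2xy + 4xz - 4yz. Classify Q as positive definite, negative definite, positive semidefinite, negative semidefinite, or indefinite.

The symmetric matrix is A = [[-5, 1, -1, -9], [1, -3, 1, 2], [-1, 1, -1, -2], [-9, 2, -2, -17]].
Row-reducing A symmetrically gives the diagonal entries -5, -14/5, -4/7, -3/4.
So there are 4 negative pivots.
Hence Q is negative definite.

negative definite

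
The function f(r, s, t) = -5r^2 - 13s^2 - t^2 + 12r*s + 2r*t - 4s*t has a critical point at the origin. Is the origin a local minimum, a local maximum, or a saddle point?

local maximum

The Hessian at the origin is H = [[-10, 12, 2], [12, -26, -4], [2, -4, -2]].
An LDLᵀ factorisation of H has diagonal entries -10, -58/5, -40/29.
So there are 3 negative pivots.
H is negative definite, so the origin is a strict local maximum.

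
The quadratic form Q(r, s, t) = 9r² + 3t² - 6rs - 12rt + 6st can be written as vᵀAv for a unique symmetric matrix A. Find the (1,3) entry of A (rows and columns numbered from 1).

The coefficient of r·t in Q is -12. For a symmetric A this equals A[1,3] + A[3,1] = 2·A[1,3].
So A[1,3] = -12/2 = -6.

-6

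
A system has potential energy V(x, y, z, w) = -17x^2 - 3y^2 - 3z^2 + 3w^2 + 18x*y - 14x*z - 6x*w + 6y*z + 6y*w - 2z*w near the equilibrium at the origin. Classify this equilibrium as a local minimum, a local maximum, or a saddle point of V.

The Hessian at the origin is H = [[-34, 18, -14, -6], [18, -6, 6, 6], [-14, 6, -6, -2], [-6, 6, -2, 6]].
Applying the same elementary operations to the rows and columns of H produces a congruent diagonal matrix with entries -34, 60/17, -4/5, 8.
Counting signs: 2 positive, 2 negative.
H is indefinite, so the origin is a saddle point.

saddle point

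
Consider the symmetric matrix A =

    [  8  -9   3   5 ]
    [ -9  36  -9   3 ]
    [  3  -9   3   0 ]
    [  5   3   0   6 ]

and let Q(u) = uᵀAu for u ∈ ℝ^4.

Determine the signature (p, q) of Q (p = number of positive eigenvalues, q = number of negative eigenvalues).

Row-reducing A symmetrically gives the diagonal entries 8, 207/8, 15/23, 0.
Counting signs: 3 positive, 1 zero.

(3, 0)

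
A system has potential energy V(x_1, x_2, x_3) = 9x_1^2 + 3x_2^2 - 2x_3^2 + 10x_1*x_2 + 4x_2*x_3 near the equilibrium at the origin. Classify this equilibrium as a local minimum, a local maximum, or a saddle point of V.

The Hessian at the origin is H = [[18, 10, 0], [10, 6, 4], [0, 4, -4]].
Congruent diagonalization of H (simultaneous row and column reduction) yields pivots 18, 4/9, -40.
That gives 2 positive, 1 negative pivots.
H is indefinite, so the origin is a saddle point.

saddle point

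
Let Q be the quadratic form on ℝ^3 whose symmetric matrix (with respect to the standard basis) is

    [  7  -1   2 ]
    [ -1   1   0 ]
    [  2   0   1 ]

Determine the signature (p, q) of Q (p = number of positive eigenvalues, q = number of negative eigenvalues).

Applying the same elementary operations to the rows and columns of A produces a congruent diagonal matrix with entries 7, 6/7, 1/3.
Counting signs: 3 positive.

(3, 0)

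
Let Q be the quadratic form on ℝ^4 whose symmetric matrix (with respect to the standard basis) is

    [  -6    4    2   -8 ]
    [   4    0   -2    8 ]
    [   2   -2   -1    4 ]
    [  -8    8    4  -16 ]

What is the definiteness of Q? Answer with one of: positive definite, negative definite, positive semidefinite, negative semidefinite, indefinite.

Symmetric row and column elimination reduces A to a congruent diagonal form with pivots -6, 8/3, -1/2, 0.
So there are 1 positive, 2 negative, 1 zero pivots.
Hence Q is indefinite.

indefinite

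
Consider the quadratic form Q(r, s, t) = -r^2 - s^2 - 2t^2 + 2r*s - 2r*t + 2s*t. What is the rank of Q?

The associated matrix is A = [[-1, 1, -1], [1, -1, 1], [-1, 1, -2]].
Congruent diagonalization of A (simultaneous row and column reduction) yields pivots -1, 0, -1.
Counting signs: 2 negative, 1 zero.
The rank is the number of nonzero pivots: 2.

2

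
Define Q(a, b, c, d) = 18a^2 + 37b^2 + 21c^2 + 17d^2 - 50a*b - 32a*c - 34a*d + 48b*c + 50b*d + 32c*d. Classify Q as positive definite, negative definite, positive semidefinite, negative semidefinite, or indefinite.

positive definite

The associated matrix is A = [[18, -25, -16, -17], [-25, 37, 24, 25], [-16, 24, 21, 16], [-17, 25, 16, 17]].
Applying the same elementary operations to the rows and columns of A produces a congruent diagonal matrix with entries 18, 41/18, 221/41, 20/221.
So there are 4 positive pivots.
Hence Q is positive definite.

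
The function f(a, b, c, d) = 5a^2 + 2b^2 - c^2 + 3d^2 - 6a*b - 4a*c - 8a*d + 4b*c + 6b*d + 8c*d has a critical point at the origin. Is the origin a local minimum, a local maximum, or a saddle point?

saddle point

The Hessian at the origin is H = [[10, -6, -4, -8], [-6, 4, 4, 6], [-4, 4, -2, 8], [-8, 6, 8, 6]].
Congruent diagonalization of H (simultaneous row and column reduction) yields pivots 10, 2/5, -10, -4.
That gives 2 positive, 2 negative pivots.
H is indefinite, so the origin is a saddle point.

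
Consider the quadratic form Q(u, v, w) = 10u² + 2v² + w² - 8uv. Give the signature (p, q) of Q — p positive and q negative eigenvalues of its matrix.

(3, 0)

The symmetric matrix is A = [[10, -4, 0], [-4, 2, 0], [0, 0, 1]].
Row-reducing A symmetrically gives the diagonal entries 10, 2/5, 1.
So there are 3 positive pivots.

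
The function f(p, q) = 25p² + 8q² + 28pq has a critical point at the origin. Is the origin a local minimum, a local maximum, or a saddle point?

The Hessian at the origin is H = [[50, 28], [28, 16]].
det H = 50·16 − (28)² = 16 > 0 and H[1,1] = 50 > 0, so H is positive definite.
Therefore the origin is a local minimum.

local minimum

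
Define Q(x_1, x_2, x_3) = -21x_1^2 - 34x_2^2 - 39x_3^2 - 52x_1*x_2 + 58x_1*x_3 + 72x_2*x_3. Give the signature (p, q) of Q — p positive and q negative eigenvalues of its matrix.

(1, 2)

Write A = [[-21, -26, 29], [-26, -34, 36], [29, 36, -39]].
Row-reducing A symmetrically gives the diagonal entries -21, -38/21, 20/19.
Counting signs: 1 positive, 2 negative.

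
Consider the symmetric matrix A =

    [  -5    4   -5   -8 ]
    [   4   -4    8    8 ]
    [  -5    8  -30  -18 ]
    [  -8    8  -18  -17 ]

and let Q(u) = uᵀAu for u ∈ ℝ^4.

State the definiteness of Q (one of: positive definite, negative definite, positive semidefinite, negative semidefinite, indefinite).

An LDLᵀ factorisation of A has diagonal entries -5, -4/5, -5, -1/5.
So there are 4 negative pivots.
Hence Q is negative definite.

negative definite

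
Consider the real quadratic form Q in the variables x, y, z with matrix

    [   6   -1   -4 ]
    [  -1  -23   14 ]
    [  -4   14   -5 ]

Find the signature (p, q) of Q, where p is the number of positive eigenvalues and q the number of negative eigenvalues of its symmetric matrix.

(2, 1)

Symmetric row and column elimination reduces A to a congruent diagonal form with pivots 6, -139/6, 1/139.
That gives 2 positive, 1 negative pivots.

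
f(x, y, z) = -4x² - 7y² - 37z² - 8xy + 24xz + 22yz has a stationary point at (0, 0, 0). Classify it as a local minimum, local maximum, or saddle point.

The Hessian at the origin is H = [[-8, -8, 24], [-8, -14, 22], [24, 22, -74]].
An LDLᵀ factorisation of H has diagonal entries -8, -6, -4/3.
So there are 3 negative pivots.
H is negative definite, so the origin is a strict local maximum.

local maximum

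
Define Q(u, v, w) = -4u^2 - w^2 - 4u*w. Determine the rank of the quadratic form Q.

The associated matrix is A = [[-4, 0, -2], [0, 0, 0], [-2, 0, -1]].
Symmetric row and column elimination reduces A to a congruent diagonal form with pivots -4, 0, 0.
Counting signs: 1 negative, 2 zero.
The rank is the number of nonzero pivots: 1.

1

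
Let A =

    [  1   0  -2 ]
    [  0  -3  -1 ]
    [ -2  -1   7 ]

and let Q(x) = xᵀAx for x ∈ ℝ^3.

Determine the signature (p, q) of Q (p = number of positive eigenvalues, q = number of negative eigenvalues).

Congruent diagonalization of A (simultaneous row and column reduction) yields pivots 1, -3, 10/3.
Counting signs: 2 positive, 1 negative.

(2, 1)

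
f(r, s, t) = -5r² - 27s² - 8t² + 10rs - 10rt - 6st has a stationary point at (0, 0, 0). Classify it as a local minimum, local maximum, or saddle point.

local maximum

The Hessian at the origin is H = [[-10, 10, -10], [10, -54, -6], [-10, -6, -16]].
An LDLᵀ factorisation of H has diagonal entries -10, -44, -2/11.
That gives 3 negative pivots.
H is negative definite, so the origin is a strict local maximum.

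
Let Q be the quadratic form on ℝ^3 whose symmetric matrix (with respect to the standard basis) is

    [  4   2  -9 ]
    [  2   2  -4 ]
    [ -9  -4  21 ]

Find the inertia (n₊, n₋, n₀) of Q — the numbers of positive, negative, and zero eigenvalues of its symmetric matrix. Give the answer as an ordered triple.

(3, 0, 0)

Row-reducing A symmetrically gives the diagonal entries 4, 1, 1/2.
So there are 3 positive pivots.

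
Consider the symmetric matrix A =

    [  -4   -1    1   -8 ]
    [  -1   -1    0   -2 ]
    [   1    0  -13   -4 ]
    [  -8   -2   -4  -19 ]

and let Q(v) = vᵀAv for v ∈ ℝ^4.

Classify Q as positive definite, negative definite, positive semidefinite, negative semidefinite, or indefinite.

negative definite

Leading principal minors: Δ_1 = -4, Δ_2 = 3, Δ_3 = -38, Δ_4 = 6.
The signs alternate starting with Δ_1 < 0, so by Sylvester's criterion Q is negative definite.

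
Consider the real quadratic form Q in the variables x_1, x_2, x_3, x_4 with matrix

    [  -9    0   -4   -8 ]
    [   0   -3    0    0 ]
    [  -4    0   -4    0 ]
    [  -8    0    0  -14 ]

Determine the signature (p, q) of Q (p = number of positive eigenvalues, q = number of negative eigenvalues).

An LDLᵀ factorisation of A has diagonal entries -9, -3, -20/9, -6/5.
So there are 4 negative pivots.

(0, 4)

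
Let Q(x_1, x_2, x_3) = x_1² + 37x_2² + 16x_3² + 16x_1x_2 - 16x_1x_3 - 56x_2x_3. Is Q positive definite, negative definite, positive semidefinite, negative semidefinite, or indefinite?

The symmetric matrix is A = [[1, 8, -8], [8, 37, -28], [-8, -28, 16]].
Row-reducing A symmetrically gives the diagonal entries 1, -27, 0.
So there are 1 positive, 1 negative, 1 zero pivots.
Hence Q is indefinite.

indefinite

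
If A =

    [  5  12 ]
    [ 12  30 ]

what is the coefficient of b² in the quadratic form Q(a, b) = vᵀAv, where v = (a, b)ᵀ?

30

The coefficient of b² is the diagonal entry A[2,2] = 30.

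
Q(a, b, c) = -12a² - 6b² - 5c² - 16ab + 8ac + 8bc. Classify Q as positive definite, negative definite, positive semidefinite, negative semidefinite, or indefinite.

Write A = [[-12, -8, 4], [-8, -6, 4], [4, 4, -5]].
Congruent diagonalization of A (simultaneous row and column reduction) yields pivots -12, -2/3, -1.
Counting signs: 3 negative.
Hence Q is negative definite.

negative definite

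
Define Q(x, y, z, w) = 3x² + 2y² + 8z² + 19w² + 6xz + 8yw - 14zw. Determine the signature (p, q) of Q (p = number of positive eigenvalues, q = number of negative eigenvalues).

(4, 0)

Write A = [[3, 0, 3, 0], [0, 2, 0, 4], [3, 0, 8, -7], [0, 4, -7, 19]].
Applying the same elementary operations to the rows and columns of A produces a congruent diagonal matrix with entries 3, 2, 5, 6/5.
Counting signs: 4 positive.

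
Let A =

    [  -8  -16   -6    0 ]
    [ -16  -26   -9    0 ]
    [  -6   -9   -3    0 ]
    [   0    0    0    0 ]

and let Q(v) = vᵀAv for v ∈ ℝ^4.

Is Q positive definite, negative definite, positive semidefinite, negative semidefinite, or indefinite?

indefinite

Symmetric row and column elimination reduces A to a congruent diagonal form with pivots -8, 6, 0, 0.
That gives 1 positive, 1 negative, 2 zero pivots.
Hence Q is indefinite.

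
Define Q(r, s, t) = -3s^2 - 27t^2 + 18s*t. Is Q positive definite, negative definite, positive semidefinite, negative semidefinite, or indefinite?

negative semidefinite

The symmetric matrix is A = [[0, 0, 0], [0, -3, 9], [0, 9, -27]].
Applying the same elementary operations to the rows and columns of A produces a congruent diagonal matrix with entries 0, -3, 0.
That gives 1 negative, 2 zero pivots.
Hence Q is negative semidefinite.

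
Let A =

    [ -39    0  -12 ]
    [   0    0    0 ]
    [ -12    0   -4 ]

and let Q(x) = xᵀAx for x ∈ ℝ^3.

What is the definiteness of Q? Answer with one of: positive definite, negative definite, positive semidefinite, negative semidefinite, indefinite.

Row-reducing A symmetrically gives the diagonal entries -39, 0, -4/13.
So there are 2 negative, 1 zero pivots.
Hence Q is negative semidefinite.

negative semidefinite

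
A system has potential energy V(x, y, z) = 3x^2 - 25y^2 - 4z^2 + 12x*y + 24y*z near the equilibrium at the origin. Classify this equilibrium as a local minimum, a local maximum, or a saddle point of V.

The Hessian at the origin is H = [[6, 12, 0], [12, -50, 24], [0, 24, -8]].
Row-reducing H symmetrically gives the diagonal entries 6, -74, -8/37.
So there are 1 positive, 2 negative pivots.
H is indefinite, so the origin is a saddle point.

saddle point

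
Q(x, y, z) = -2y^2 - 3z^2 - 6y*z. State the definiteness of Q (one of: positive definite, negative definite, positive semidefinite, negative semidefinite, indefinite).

The symmetric matrix is A = [[0, 0, 0], [0, -2, -3], [0, -3, -3]].
Symmetric row and column elimination reduces A to a congruent diagonal form with pivots 0, -2, 3/2.
That gives 1 positive, 1 negative, 1 zero pivots.
Hence Q is indefinite.

indefinite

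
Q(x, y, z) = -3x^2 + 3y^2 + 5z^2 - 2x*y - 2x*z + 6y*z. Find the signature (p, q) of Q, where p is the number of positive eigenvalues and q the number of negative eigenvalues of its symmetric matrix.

The symmetric matrix is A = [[-3, -1, -1], [-1, 3, 3], [-1, 3, 5]].
Symmetric row and column elimination reduces A to a congruent diagonal form with pivots -3, 10/3, 2.
So there are 2 positive, 1 negative pivots.

(2, 1)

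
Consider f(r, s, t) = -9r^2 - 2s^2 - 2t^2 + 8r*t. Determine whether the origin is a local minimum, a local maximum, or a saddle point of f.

local maximum

The Hessian at the origin is H = [[-18, 0, 8], [0, -4, 0], [8, 0, -4]].
Row-reducing H symmetrically gives the diagonal entries -18, -4, -4/9.
So there are 3 negative pivots.
H is negative definite, so the origin is a strict local maximum.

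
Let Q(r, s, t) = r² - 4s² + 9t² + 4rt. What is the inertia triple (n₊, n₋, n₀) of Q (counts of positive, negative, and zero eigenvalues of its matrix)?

(2, 1, 0)

The symmetric matrix is A = [[1, 0, 2], [0, -4, 0], [2, 0, 9]].
Applying the same elementary operations to the rows and columns of A produces a congruent diagonal matrix with entries 1, -4, 5.
Counting signs: 2 positive, 1 negative.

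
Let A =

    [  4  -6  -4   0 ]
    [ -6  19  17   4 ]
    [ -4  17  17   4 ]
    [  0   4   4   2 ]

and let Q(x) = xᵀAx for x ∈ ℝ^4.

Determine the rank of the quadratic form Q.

Congruent diagonalization of A (simultaneous row and column reduction) yields pivots 4, 10, 9/10, 2/9.
Counting signs: 4 positive.
The rank is the number of nonzero pivots: 4.

4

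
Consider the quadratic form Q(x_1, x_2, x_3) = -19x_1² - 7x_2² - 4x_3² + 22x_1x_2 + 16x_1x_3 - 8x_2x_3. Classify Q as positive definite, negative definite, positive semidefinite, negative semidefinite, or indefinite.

negative semidefinite

Write A = [[-19, 11, 8], [11, -7, -4], [8, -4, -4]].
Symmetric row and column elimination reduces A to a congruent diagonal form with pivots -19, -12/19, 0.
Counting signs: 2 negative, 1 zero.
Hence Q is negative semidefinite.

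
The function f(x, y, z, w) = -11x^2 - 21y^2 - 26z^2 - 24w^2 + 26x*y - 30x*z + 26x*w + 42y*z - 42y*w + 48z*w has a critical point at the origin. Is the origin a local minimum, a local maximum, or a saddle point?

The Hessian at the origin is H = [[-22, 26, -30, 26], [26, -42, 42, -42], [-30, 42, -52, 48], [26, -42, 48, -48]].
Applying the same elementary operations to the rows and columns of H produces a congruent diagonal matrix with entries -22, -124/11, -226/31, -120/113.
Counting signs: 4 negative.
H is negative definite, so the origin is a strict local maximum.

local maximum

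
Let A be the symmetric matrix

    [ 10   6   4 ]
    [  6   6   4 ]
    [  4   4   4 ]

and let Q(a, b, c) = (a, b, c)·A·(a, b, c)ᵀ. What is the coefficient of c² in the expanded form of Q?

The coefficient of c² is the diagonal entry A[3,3] = 4.

4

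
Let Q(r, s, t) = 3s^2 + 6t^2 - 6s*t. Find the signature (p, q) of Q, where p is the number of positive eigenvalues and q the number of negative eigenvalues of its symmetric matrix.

(2, 0)

The associated matrix is A = [[0, 0, 0], [0, 3, -3], [0, -3, 6]].
Symmetric row and column elimination reduces A to a congruent diagonal form with pivots 0, 3, 3.
That gives 2 positive, 1 zero pivots.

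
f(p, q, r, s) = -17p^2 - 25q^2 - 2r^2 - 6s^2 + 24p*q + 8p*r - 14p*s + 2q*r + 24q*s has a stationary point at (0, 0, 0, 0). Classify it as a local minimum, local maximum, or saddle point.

local maximum

The Hessian at the origin is H = [[-34, 24, 8, -14], [24, -50, 2, 24], [8, 2, -4, 0], [-14, 24, 0, -12]].
An LDLᵀ factorisation of H has diagonal entries -34, -562/17, -98/281, -10/49.
So there are 4 negative pivots.
H is negative definite, so the origin is a strict local maximum.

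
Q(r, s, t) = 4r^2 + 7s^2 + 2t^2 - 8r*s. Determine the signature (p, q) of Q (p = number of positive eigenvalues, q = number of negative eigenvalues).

(3, 0)

The symmetric matrix is A = [[4, -4, 0], [-4, 7, 0], [0, 0, 2]].
Row-reducing A symmetrically gives the diagonal entries 4, 3, 2.
Counting signs: 3 positive.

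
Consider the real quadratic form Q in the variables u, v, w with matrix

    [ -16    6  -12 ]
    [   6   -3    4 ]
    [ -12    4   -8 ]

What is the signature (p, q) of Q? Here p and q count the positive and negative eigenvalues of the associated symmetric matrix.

(1, 2)

Symmetric row and column elimination reduces A to a congruent diagonal form with pivots -16, -3/4, 4/3.
Counting signs: 1 positive, 2 negative.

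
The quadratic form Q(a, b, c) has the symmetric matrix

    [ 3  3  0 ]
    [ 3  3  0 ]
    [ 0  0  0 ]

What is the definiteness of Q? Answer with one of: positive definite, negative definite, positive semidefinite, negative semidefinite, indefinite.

positive semidefinite

Congruent diagonalization of A (simultaneous row and column reduction) yields pivots 3, 0, 0.
Counting signs: 1 positive, 2 zero.
Hence Q is positive semidefinite.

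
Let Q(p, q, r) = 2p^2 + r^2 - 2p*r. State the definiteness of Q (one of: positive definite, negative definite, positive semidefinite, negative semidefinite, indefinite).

positive semidefinite

The symmetric matrix is A = [[2, 0, -1], [0, 0, 0], [-1, 0, 1]].
Congruent diagonalization of A (simultaneous row and column reduction) yields pivots 2, 0, 1/2.
That gives 2 positive, 1 zero pivots.
Hence Q is positive semidefinite.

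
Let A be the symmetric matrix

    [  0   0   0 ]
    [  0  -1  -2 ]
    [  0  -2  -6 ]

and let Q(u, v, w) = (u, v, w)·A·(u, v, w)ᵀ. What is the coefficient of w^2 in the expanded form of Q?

-6

The coefficient of w^2 is the diagonal entry A[3,3] = -6.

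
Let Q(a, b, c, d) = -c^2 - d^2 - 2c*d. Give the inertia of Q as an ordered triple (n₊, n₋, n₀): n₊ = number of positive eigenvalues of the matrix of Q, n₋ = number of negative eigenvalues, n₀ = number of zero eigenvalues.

The symmetric matrix is A = [[0, 0, 0, 0], [0, 0, 0, 0], [0, 0, -1, -1], [0, 0, -1, -1]].
Applying the same elementary operations to the rows and columns of A produces a congruent diagonal matrix with entries 0, 0, -1, 0.
So there are 1 negative, 3 zero pivots.

(0, 1, 3)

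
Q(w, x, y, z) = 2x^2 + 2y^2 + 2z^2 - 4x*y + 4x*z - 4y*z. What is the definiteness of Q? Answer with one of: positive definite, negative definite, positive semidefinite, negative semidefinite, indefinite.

positive semidefinite

Write A = [[0, 0, 0, 0], [0, 2, -2, 2], [0, -2, 2, -2], [0, 2, -2, 2]].
Congruent diagonalization of A (simultaneous row and column reduction) yields pivots 0, 2, 0, 0.
That gives 1 positive, 3 zero pivots.
Hence Q is positive semidefinite.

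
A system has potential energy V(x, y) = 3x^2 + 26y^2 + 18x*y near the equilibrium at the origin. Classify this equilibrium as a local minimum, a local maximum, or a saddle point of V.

The Hessian at the origin is H = [[6, 18], [18, 52]].
det H = 6·52 − (18)² = -12 < 0, so H is indefinite.
Therefore the origin is a saddle point.

saddle point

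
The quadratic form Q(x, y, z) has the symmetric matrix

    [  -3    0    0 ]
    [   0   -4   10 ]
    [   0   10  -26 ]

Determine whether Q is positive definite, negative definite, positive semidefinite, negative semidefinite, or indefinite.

negative definite

Applying the same elementary operations to the rows and columns of A produces a congruent diagonal matrix with entries -3, -4, -1.
That gives 3 negative pivots.
Hence Q is negative definite.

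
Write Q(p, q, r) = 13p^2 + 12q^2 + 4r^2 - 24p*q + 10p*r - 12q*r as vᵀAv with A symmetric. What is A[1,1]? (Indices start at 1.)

The coefficient of p^2 in Q is 13, and that is exactly A[1,1].

13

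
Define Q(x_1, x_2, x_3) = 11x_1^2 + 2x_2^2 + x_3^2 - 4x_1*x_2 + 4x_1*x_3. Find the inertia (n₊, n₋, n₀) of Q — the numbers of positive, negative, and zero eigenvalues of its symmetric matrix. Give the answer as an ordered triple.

Write A = [[11, -2, 2], [-2, 2, 0], [2, 0, 1]].
An LDLᵀ factorisation of A has diagonal entries 11, 18/11, 5/9.
Counting signs: 3 positive.

(3, 0, 0)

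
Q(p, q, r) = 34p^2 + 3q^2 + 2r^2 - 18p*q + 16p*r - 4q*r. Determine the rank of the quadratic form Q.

3

Write A = [[34, -9, 8], [-9, 3, -2], [8, -2, 2]].
Symmetric row and column elimination reduces A to a congruent diagonal form with pivots 34, 21/34, 2/21.
So there are 3 positive pivots.
The rank is the number of nonzero pivots: 3.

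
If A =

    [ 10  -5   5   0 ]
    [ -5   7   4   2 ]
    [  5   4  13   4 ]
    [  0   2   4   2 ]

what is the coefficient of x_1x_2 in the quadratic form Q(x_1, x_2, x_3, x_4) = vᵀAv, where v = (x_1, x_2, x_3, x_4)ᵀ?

The coefficient of x_1x_2 is A[1,2] + A[2,1] = 2·(-5) = -10.

-10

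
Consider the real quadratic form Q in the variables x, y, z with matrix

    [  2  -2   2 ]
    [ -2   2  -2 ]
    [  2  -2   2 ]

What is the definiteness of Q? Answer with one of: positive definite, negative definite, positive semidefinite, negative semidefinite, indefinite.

Congruent diagonalization of A (simultaneous row and column reduction) yields pivots 2, 0, 0.
That gives 1 positive, 2 zero pivots.
Hence Q is positive semidefinite.

positive semidefinite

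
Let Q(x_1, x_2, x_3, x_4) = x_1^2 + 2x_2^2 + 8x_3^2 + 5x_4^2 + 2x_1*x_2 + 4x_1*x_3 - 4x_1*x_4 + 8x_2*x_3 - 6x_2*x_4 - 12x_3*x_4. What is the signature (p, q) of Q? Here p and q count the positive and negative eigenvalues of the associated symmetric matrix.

The associated matrix is A = [[1, 1, 2, -2], [1, 2, 4, -3], [2, 4, 8, -6], [-2, -3, -6, 5]].
Row-reducing A symmetrically gives the diagonal entries 1, 1, 0, 0.
So there are 2 positive, 2 zero pivots.

(2, 0)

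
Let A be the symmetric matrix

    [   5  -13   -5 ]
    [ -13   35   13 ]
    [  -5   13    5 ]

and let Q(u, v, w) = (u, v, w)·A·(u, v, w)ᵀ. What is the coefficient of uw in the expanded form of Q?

-10

The coefficient of uw is A[1,3] + A[3,1] = 2·(-5) = -10.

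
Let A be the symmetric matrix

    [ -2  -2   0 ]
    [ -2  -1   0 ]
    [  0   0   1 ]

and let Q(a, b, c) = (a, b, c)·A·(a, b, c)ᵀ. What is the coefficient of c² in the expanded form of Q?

1

The coefficient of c² is the diagonal entry A[3,3] = 1.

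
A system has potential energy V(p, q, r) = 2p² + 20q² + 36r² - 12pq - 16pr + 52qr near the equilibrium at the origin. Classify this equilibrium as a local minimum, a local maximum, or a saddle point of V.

The Hessian at the origin is H = [[4, -12, -16], [-12, 40, 52], [-16, 52, 72]].
Applying the same elementary operations to the rows and columns of H produces a congruent diagonal matrix with entries 4, 4, 4.
So there are 3 positive pivots.
H is positive definite, so the origin is a strict local minimum.

local minimum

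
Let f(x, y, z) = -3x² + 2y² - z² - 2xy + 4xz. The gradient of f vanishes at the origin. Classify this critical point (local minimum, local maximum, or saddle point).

The Hessian at the origin is H = [[-6, -2, 4], [-2, 4, 0], [4, 0, -2]].
An LDLᵀ factorisation of H has diagonal entries -6, 14/3, 2/7.
Counting signs: 2 positive, 1 negative.
H is indefinite, so the origin is a saddle point.

saddle point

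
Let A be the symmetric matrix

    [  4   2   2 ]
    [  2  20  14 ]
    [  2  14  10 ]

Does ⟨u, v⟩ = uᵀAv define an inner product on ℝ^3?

An LDLᵀ factorisation of A has diagonal entries 4, 19, 2/19.
Counting signs: 3 positive.
Hence Q is positive definite.
⟨·,·⟩ is an inner product exactly when A is positive definite.

yes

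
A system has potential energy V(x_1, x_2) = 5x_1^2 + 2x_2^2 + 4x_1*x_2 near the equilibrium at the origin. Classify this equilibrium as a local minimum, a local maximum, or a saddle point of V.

The Hessian at the origin is H = [[10, 4], [4, 4]].
det H = 10·4 − (4)² = 24 > 0 and H[1,1] = 10 > 0, so H is positive definite.
Therefore the origin is a local minimum.

local minimum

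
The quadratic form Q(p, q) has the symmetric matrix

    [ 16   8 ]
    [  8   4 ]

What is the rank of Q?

Congruent diagonalization of A (simultaneous row and column reduction) yields pivots 16, 0.
Counting signs: 1 positive, 1 zero.
The rank is the number of nonzero pivots: 1.

1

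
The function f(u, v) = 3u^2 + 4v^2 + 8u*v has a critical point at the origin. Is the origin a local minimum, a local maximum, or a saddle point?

saddle point

The Hessian at the origin is H = [[6, 8], [8, 8]].
det H = 6·8 − (8)² = -16 < 0, so H is indefinite.
Therefore the origin is a saddle point.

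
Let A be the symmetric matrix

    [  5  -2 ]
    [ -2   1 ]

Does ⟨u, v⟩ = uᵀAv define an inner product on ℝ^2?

yes

Leading principal minors: Δ_1 = 5, Δ_2 = 1.
All leading principal minors are positive, so by Sylvester's criterion Q is positive definite.
⟨·,·⟩ is an inner product exactly when A is positive definite.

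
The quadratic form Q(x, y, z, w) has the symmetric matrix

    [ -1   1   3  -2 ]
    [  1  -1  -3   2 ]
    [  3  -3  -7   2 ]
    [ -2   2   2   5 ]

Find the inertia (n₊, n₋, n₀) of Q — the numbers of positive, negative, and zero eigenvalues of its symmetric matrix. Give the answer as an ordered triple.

(2, 1, 1)

Congruent diagonalization of A (simultaneous row and column reduction) yields pivots -1, 0, 2, 1.
That gives 2 positive, 1 negative, 1 zero pivots.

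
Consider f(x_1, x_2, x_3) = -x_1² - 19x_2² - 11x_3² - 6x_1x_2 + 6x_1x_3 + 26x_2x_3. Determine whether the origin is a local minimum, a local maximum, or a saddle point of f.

local maximum

The Hessian at the origin is H = [[-2, -6, 6], [-6, -38, 26], [6, 26, -22]].
An LDLᵀ factorisation of H has diagonal entries -2, -20, -4/5.
That gives 3 negative pivots.
H is negative definite, so the origin is a strict local maximum.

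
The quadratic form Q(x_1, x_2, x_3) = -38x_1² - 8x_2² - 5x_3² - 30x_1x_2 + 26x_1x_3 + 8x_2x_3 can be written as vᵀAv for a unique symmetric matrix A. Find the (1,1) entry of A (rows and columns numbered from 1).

-38

The coefficient of x_1² in Q is -38, and that is exactly A[1,1].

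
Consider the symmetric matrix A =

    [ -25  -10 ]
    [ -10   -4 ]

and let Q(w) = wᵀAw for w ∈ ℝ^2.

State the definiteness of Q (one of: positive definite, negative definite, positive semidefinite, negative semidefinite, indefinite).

negative semidefinite

Row-reducing A symmetrically gives the diagonal entries -25, 0.
That gives 1 negative, 1 zero pivots.
Hence Q is negative semidefinite.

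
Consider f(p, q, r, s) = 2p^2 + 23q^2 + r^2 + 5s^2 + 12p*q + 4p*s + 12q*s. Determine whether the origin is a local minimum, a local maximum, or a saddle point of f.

The Hessian at the origin is H = [[4, 12, 0, 4], [12, 46, 0, 12], [0, 0, 2, 0], [4, 12, 0, 10]].
Row-reducing H symmetrically gives the diagonal entries 4, 10, 2, 6.
That gives 4 positive pivots.
H is positive definite, so the origin is a strict local minimum.

local minimum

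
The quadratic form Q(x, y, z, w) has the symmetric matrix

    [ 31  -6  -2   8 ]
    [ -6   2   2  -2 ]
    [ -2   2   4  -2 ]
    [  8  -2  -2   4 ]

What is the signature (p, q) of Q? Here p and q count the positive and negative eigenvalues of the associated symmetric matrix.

Symmetric row and column elimination reduces A to a congruent diagonal form with pivots 31, 26/31, 10/13, 6/5.
That gives 4 positive pivots.

(4, 0)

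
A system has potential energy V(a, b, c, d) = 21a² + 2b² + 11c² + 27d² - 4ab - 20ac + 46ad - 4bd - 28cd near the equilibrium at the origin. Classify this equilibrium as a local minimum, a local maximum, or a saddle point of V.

The Hessian at the origin is H = [[42, -4, -20, 46], [-4, 4, 0, -4], [-20, 0, 22, -28], [46, -4, -28, 54]].
An LDLᵀ factorisation of H has diagonal entries 42, 76/21, 218/19, 60/109.
So there are 4 positive pivots.
H is positive definite, so the origin is a strict local minimum.

local minimum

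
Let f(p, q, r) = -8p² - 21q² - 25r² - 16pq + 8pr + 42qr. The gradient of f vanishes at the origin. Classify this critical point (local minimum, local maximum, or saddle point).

The Hessian at the origin is H = [[-16, -16, 8], [-16, -42, 42], [8, 42, -50]].
Applying the same elementary operations to the rows and columns of H produces a congruent diagonal matrix with entries -16, -26, -20/13.
That gives 3 negative pivots.
H is negative definite, so the origin is a strict local maximum.

local maximum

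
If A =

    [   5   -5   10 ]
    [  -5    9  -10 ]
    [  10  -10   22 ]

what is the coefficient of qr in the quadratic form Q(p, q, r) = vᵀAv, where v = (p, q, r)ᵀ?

The coefficient of qr is A[2,3] + A[3,2] = 2·(-10) = -20.

-20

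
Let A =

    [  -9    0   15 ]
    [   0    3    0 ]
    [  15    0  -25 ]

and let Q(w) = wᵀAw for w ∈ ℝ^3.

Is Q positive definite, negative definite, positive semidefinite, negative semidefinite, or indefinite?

Symmetric row and column elimination reduces A to a congruent diagonal form with pivots -9, 3, 0.
So there are 1 positive, 1 negative, 1 zero pivots.
Hence Q is indefinite.

indefinite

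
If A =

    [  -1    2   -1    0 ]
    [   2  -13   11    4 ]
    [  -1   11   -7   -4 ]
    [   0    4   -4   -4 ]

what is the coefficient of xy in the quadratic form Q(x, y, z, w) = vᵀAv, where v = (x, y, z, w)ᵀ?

The coefficient of xy is A[1,2] + A[2,1] = 2·2 = 4.

4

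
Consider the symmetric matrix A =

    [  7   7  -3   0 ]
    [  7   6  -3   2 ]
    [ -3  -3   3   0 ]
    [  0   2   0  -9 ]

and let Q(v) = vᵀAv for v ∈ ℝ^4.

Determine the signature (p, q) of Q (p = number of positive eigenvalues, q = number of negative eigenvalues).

An LDLᵀ factorisation of A has diagonal entries 7, -1, 12/7, -5.
Counting signs: 2 positive, 2 negative.

(2, 2)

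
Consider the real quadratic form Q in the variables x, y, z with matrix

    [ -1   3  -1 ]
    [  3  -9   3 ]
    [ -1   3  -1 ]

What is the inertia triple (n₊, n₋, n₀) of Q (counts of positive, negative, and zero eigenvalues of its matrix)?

(0, 1, 2)

Row-reducing A symmetrically gives the diagonal entries -1, 0, 0.
So there are 1 negative, 2 zero pivots.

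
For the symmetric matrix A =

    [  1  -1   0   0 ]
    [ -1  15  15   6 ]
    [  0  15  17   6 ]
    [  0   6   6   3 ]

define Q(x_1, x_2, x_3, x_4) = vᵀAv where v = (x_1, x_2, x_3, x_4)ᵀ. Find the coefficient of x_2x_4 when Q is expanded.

The coefficient of x_2x_4 is A[2,4] + A[4,2] = 2·6 = 12.

12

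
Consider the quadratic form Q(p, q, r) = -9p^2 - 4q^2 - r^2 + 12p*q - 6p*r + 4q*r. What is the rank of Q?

1

Write A = [[-9, 6, -3], [6, -4, 2], [-3, 2, -1]].
Applying the same elementary operations to the rows and columns of A produces a congruent diagonal matrix with entries -9, 0, 0.
So there are 1 negative, 2 zero pivots.
The rank is the number of nonzero pivots: 1.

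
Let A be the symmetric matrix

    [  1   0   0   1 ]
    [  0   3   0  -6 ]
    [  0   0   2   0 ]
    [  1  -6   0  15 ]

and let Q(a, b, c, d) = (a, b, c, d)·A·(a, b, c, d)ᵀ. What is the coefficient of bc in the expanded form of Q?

0

The coefficient of bc is A[2,3] + A[3,2] = 2·0 = 0.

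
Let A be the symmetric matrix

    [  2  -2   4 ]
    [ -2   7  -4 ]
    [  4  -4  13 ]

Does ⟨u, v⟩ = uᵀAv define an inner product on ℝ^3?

yes

Leading principal minors: Δ_1 = 2, Δ_2 = 10, Δ_3 = 50.
All leading principal minors are positive, so by Sylvester's criterion Q is positive definite.
⟨·,·⟩ is an inner product exactly when A is positive definite.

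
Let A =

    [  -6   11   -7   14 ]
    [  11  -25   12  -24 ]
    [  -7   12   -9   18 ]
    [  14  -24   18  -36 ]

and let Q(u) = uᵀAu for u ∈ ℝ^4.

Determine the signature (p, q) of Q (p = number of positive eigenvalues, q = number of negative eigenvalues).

(0, 3)

Symmetric row and column elimination reduces A to a congruent diagonal form with pivots -6, -29/6, -20/29, 0.
That gives 3 negative, 1 zero pivots.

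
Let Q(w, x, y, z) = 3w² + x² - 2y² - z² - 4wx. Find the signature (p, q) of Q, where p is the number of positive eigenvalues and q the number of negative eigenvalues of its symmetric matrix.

(1, 3)

Write A = [[3, -2, 0, 0], [-2, 1, 0, 0], [0, 0, -2, 0], [0, 0, 0, -1]].
Symmetric row and column elimination reduces A to a congruent diagonal form with pivots 3, -1/3, -2, -1.
So there are 1 positive, 3 negative pivots.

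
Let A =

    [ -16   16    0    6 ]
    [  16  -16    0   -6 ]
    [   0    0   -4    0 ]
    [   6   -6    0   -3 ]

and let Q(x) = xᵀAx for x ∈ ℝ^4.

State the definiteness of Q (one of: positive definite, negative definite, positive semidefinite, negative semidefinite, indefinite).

negative semidefinite

Congruent diagonalization of A (simultaneous row and column reduction) yields pivots -16, 0, -4, -3/4.
That gives 3 negative, 1 zero pivots.
Hence Q is negative semidefinite.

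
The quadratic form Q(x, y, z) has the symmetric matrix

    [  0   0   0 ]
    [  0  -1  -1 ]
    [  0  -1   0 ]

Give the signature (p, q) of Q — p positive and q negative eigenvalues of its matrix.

Row-reducing A symmetrically gives the diagonal entries 0, -1, 1.
That gives 1 positive, 1 negative, 1 zero pivots.

(1, 1)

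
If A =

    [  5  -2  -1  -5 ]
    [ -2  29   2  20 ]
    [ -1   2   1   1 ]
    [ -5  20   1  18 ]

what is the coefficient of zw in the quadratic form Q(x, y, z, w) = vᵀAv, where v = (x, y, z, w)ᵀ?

The coefficient of zw is A[3,4] + A[4,3] = 2·1 = 2.

2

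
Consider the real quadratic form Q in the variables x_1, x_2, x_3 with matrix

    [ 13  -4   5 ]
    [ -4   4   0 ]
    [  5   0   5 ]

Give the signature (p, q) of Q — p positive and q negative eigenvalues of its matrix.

(3, 0)

Symmetric row and column elimination reduces A to a congruent diagonal form with pivots 13, 36/13, 20/9.
Counting signs: 3 positive.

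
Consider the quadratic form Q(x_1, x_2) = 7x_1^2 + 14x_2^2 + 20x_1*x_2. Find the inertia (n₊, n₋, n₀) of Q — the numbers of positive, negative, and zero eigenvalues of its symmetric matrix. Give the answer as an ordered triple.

Write A = [[7, 10], [10, 14]].
Row-reducing A symmetrically gives the diagonal entries 7, -2/7.
So there are 1 positive, 1 negative pivots.

(1, 1, 0)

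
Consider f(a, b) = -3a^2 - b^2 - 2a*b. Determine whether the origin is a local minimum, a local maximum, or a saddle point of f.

The Hessian at the origin is H = [[-6, -2], [-2, -2]].
det H = -6·-2 − (-2)² = 8 > 0 and H[1,1] = -6 < 0, so H is negative definite.
Therefore the origin is a local maximum.

local maximum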